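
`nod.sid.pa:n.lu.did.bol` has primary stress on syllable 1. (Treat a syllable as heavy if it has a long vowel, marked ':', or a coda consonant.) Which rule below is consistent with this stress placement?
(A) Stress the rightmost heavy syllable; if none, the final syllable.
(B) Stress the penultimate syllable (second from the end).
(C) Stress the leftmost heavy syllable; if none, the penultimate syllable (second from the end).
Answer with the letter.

C

Rule A → syllable 6 (observed: 1).
Rule B → syllable 5 (observed: 1).
Rule C → syllable 1 ✓.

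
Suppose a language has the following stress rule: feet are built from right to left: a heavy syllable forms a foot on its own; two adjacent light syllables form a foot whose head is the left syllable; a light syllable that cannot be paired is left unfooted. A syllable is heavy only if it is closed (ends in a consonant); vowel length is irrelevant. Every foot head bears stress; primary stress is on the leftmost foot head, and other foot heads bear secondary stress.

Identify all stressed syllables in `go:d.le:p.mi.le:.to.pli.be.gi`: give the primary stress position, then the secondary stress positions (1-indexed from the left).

Weights: 1 go:d H, 2 le:p H, 3 mi L, 4 le: L, 5 to L, 6 pli L, 7 be L, 8 gi L.
Parse right to left (heavy = foot alone; LL = one foot; stranded L unfooted): (ˈgo:d) (ˈle:p) (ˈmi.le:) (ˈto.pli) (ˈbe.gi).
Foot heads: 1, 2, 3, 5, 7.
Primary stress on the leftmost head = syllable 1.
Secondary stress on 2, 3, 5, 7: ˈgo:d.ˌle:p.ˌmi.le:.ˌto.pli.ˌbe.gi.

primary 1, secondary 2, 3, 5, 7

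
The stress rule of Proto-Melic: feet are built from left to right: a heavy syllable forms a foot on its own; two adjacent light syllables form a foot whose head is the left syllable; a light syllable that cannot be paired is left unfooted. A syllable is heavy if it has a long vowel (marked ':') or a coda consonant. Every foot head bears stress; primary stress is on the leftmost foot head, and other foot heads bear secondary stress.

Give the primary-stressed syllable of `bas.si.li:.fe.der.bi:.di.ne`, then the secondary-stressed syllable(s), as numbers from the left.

primary 1, secondary 3, 5, 6, 7

Weights: 1 bas H, 2 si L, 3 li: H, 4 fe L, 5 der H, 6 bi: H, 7 di L, 8 ne L.
Parse left to right (heavy = foot alone; LL = one foot; stranded L unfooted): (ˈbas) si (ˈli:) fe (ˈder) (ˈbi:) (ˈdi.ne).
Foot heads: 1, 3, 5, 6, 7.
Primary stress on the leftmost head = syllable 1.
Secondary stress on 3, 5, 6, 7: ˈbas.si.ˌli:.fe.ˌder.ˌbi:.ˌdi.ne.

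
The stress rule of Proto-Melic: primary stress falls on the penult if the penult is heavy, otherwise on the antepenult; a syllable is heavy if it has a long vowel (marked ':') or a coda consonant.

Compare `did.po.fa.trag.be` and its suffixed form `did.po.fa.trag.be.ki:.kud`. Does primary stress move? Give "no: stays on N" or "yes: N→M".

yes: 4→6

Base `did.po.fa.trag.be` (5 syllables):
  Weights: 3 fa L, 4 trag H, 5 be L.
  The penult (syllable 4, trag) is heavy, so it takes stress.
  → primary stress on syllable 4.
Suffixed `did.po.fa.trag.be.ki:.kud` (7 syllables):
  Weights: 5 be L, 6 ki: H, 7 kud H.
  The penult (syllable 6, ki:) is heavy, so it takes stress.
  → primary stress on syllable 6.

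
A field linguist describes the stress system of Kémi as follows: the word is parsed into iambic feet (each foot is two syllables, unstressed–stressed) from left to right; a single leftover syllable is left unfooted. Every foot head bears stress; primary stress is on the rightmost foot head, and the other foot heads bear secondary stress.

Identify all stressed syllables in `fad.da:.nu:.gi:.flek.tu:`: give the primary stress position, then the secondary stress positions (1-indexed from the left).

Parse left to right into iambic (σˈσ) feet: (fad.ˈda:) (nu:.ˈgi:) (flek.ˈtu:).
Foot heads (stressed positions): 2, 4, 6.
End Rule Rightmost: primary stress on the rightmost head = syllable 6.
Secondary stress on 2, 4: fad.ˌda:.nu:.ˌgi:.flek.ˈtu:.

primary 6, secondary 2, 4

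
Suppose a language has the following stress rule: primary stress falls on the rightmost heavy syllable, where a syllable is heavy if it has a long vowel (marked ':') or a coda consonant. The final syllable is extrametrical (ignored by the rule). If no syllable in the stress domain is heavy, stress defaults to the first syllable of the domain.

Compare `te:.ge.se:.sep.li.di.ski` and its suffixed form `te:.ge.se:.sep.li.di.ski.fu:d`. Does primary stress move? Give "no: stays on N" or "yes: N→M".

no: stays on 4

Base `te:.ge.se:.sep.li.di.ski` (7 syllables):
  The final syllable (7, ski) is extrametrical; the stress domain is syllables 1–6.
  Weights: 1 te: H, 2 ge L, 3 se: H, 4 sep H, 5 li L, 6 di L.
  Heavy syllables in the domain: 1, 3, 4. The rightmost is syllable 4 (sep).
  → primary stress on syllable 4.
Suffixed `te:.ge.se:.sep.li.di.ski.fu:d` (8 syllables):
  The final syllable (8, fu:d) is extrametrical; the stress domain is syllables 1–7.
  Weights: 1 te: H, 2 ge L, 3 se: H, 4 sep H, 5 li L, 6 di L, 7 ski L.
  Heavy syllables in the domain: 1, 3, 4. The rightmost is syllable 4 (sep).
  → primary stress on syllable 4.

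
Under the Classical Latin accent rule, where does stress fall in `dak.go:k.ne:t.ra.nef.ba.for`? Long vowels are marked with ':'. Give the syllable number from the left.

5

Classical Latin: stress the penult if heavy (long vowel or closed), else the antepenult.
Weights: 5 nef H, 6 ba L, 7 for H.
The penult (syllable 6, ba) is light, so stress falls on the antepenult (syllable 5, nef).
Stress on syllable 5: dak.go:k.ne:t.ra.ˈnef.ba.for.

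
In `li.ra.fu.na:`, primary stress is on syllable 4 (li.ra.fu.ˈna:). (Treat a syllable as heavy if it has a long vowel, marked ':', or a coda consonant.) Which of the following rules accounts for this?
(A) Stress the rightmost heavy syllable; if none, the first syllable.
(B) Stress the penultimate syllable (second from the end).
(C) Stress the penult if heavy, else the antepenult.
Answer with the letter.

A

Rule A → syllable 4 ✓.
Rule B → syllable 3 (observed: 4).
Rule C → syllable 2 (observed: 4).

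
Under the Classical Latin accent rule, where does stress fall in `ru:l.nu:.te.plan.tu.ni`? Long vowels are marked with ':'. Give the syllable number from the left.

Classical Latin: stress the penult if heavy (long vowel or closed), else the antepenult.
Weights: 4 plan H, 5 tu L, 6 ni L.
The penult (syllable 5, tu) is light, so stress falls on the antepenult (syllable 4, plan).
Stress on syllable 4: ru:l.nu:.te.ˈplan.tu.ni.

4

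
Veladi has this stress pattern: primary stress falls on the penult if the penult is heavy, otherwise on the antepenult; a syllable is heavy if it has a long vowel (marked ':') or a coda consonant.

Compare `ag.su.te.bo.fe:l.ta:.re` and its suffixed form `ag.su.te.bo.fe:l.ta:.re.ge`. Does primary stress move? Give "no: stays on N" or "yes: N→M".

no: stays on 6

Base `ag.su.te.bo.fe:l.ta:.re` (7 syllables):
  Weights: 5 fe:l H, 6 ta: H, 7 re L.
  The penult (syllable 6, ta:) is heavy, so it takes stress.
  → primary stress on syllable 6.
Suffixed `ag.su.te.bo.fe:l.ta:.re.ge` (8 syllables):
  Weights: 6 ta: H, 7 re L, 8 ge L.
  The penult (syllable 7, re) is light, so stress falls on the antepenult (syllable 6, ta:).
  → primary stress on syllable 6.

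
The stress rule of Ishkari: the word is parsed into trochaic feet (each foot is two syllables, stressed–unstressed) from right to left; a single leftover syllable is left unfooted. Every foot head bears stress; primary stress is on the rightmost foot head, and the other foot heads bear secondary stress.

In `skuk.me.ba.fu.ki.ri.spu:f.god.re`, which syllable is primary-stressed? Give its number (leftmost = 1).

8

Parse right to left into trochaic (ˈσσ) feet: skuk (ˈme.ba) (ˈfu.ki) (ˈri.spu:f) (ˈgod.re). Syllable 1 is left unfooted.
Foot heads (stressed positions): 2, 4, 6, 8.
End Rule Rightmost: primary stress on the rightmost head = syllable 8.
Primary stress: syllable 8 → skuk.me.ba.fu.ki.ri.spu:f.ˈgod.re.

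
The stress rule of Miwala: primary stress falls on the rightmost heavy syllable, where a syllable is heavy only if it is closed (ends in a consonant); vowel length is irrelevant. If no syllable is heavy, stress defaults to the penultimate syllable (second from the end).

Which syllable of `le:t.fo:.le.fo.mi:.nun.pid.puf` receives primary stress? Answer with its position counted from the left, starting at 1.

8

Weights: 1 le:t H, 2 fo: L, 3 le L, 4 fo L, 5 mi: L, 6 nun H, 7 pid H, 8 puf H.
Heavy syllables in the domain: 1, 6, 7, 8. The rightmost is syllable 8 (puf).
Primary stress: syllable 8 → le:t.fo:.le.fo.mi:.nun.pid.ˈpuf.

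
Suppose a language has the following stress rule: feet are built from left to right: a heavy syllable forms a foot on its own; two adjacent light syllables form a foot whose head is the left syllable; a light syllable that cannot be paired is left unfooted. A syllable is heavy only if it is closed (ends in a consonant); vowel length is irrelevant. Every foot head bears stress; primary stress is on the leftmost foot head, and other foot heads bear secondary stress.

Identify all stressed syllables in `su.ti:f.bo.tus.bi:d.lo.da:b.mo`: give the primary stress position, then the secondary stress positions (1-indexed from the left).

primary 2, secondary 4, 5, 7

Weights: 1 su L, 2 ti:f H, 3 bo L, 4 tus H, 5 bi:d H, 6 lo L, 7 da:b H, 8 mo L.
Parse left to right (heavy = foot alone; LL = one foot; stranded L unfooted): su (ˈti:f) bo (ˈtus) (ˈbi:d) lo (ˈda:b) mo.
Foot heads: 2, 4, 5, 7.
Primary stress on the leftmost head = syllable 2.
Secondary stress on 4, 5, 7: su.ˈti:f.bo.ˌtus.ˌbi:d.lo.ˌda:b.mo.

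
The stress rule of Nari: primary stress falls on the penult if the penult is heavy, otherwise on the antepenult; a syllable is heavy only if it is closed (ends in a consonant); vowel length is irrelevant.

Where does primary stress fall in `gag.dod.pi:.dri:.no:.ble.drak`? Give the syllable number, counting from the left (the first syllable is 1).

Weights: 5 no: L, 6 ble L, 7 drak H.
The penult (syllable 6, ble) is light, so stress falls on the antepenult (syllable 5, no:).
Primary stress: syllable 5 → gag.dod.pi:.dri:.ˈno:.ble.drak.

5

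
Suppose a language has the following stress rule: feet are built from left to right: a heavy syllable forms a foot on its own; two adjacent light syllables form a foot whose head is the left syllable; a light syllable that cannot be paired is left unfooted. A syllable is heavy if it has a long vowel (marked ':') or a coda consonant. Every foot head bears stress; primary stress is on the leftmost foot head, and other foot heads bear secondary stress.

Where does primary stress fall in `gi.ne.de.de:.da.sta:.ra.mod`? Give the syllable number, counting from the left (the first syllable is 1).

1

Weights: 1 gi L, 2 ne L, 3 de L, 4 de: H, 5 da L, 6 sta: H, 7 ra L, 8 mod H.
Parse left to right (heavy = foot alone; LL = one foot; stranded L unfooted): (ˈgi.ne) de (ˈde:) da (ˈsta:) ra (ˈmod).
Foot heads: 1, 4, 6, 8.
Primary stress on the leftmost head = syllable 1.
Primary stress: syllable 1 → ˈgi.ne.de.de:.da.sta:.ra.mod.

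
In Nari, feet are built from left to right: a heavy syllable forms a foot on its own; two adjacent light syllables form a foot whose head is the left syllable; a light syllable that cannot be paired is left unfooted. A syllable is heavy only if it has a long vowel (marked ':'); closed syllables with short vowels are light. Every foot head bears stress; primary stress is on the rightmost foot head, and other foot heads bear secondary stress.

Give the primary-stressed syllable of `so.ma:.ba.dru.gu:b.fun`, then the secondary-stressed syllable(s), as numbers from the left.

primary 5, secondary 2, 3

Weights: 1 so L, 2 ma: H, 3 ba L, 4 dru L, 5 gu:b H, 6 fun L.
Parse left to right (heavy = foot alone; LL = one foot; stranded L unfooted): so (ˈma:) (ˈba.dru) (ˈgu:b) fun.
Foot heads: 2, 3, 5.
Primary stress on the rightmost head = syllable 5.
Secondary stress on 2, 3: so.ˌma:.ˌba.dru.ˈgu:b.fun.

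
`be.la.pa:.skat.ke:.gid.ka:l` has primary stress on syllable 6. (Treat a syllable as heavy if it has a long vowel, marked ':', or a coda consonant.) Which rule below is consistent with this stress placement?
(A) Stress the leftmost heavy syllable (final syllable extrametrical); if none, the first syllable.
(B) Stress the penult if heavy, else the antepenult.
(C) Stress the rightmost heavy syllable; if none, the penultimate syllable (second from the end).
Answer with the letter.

B

Rule A → syllable 3 (observed: 6).
Rule B → syllable 6 ✓.
Rule C → syllable 7 (observed: 6).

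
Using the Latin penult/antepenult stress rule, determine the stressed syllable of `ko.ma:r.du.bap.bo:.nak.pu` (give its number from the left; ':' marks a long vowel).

Classical Latin: stress the penult if heavy (long vowel or closed), else the antepenult.
Weights: 5 bo: H, 6 nak H, 7 pu L.
The penult (syllable 6, nak) is heavy, so it takes stress.
Stress on syllable 6: ko.ma:r.du.bap.bo:.ˈnak.pu.

6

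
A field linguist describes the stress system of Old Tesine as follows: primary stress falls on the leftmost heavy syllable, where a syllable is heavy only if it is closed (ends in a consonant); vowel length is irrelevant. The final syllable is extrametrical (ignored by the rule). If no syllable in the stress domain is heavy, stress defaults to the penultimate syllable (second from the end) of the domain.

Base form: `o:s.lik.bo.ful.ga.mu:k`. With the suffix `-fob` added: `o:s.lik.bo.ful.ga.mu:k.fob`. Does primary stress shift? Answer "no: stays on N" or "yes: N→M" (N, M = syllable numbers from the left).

Base `o:s.lik.bo.ful.ga.mu:k` (6 syllables):
  The final syllable (6, mu:k) is extrametrical; the stress domain is syllables 1–5.
  Weights: 1 o:s H, 2 lik H, 3 bo L, 4 ful H, 5 ga L.
  Heavy syllables in the domain: 1, 2, 4. The leftmost is syllable 1 (o:s).
  → primary stress on syllable 1.
Suffixed `o:s.lik.bo.ful.ga.mu:k.fob` (7 syllables):
  The final syllable (7, fob) is extrametrical; the stress domain is syllables 1–6.
  Weights: 1 o:s H, 2 lik H, 3 bo L, 4 ful H, 5 ga L, 6 mu:k H.
  Heavy syllables in the domain: 1, 2, 4, 6. The leftmost is syllable 1 (o:s).
  → primary stress on syllable 1.

no: stays on 1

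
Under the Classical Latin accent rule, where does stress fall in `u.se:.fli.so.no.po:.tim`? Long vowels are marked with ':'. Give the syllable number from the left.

6

Classical Latin: stress the penult if heavy (long vowel or closed), else the antepenult.
Weights: 5 no L, 6 po: H, 7 tim H.
The penult (syllable 6, po:) is heavy, so it takes stress.
Stress on syllable 6: u.se:.fli.so.no.ˈpo:.tim.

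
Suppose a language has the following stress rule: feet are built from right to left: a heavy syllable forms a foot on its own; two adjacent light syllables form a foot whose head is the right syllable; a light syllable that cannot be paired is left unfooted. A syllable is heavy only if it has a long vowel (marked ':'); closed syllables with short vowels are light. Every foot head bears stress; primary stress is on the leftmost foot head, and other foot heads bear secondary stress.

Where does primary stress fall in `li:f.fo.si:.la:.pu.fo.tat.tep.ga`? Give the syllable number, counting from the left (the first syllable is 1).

Weights: 1 li:f H, 2 fo L, 3 si: H, 4 la: H, 5 pu L, 6 fo L, 7 tat L, 8 tep L, 9 ga L.
Parse right to left (heavy = foot alone; LL = one foot; stranded L unfooted): (ˈli:f) fo (ˈsi:) (ˈla:) pu (fo.ˈtat) (tep.ˈga).
Foot heads: 1, 3, 4, 7, 9.
Primary stress on the leftmost head = syllable 1.
Primary stress: syllable 1 → ˈli:f.fo.si:.la:.pu.fo.tat.tep.ga.

1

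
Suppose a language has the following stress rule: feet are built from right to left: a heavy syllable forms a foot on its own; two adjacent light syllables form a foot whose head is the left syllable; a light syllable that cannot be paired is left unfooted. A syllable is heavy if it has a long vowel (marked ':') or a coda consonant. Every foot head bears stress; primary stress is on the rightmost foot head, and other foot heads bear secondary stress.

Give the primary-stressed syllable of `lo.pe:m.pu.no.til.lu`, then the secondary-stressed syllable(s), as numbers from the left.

Weights: 1 lo L, 2 pe:m H, 3 pu L, 4 no L, 5 til H, 6 lu L.
Parse right to left (heavy = foot alone; LL = one foot; stranded L unfooted): lo (ˈpe:m) (ˈpu.no) (ˈtil) lu.
Foot heads: 2, 3, 5.
Primary stress on the rightmost head = syllable 5.
Secondary stress on 2, 3: lo.ˌpe:m.ˌpu.no.ˈtil.lu.

primary 5, secondary 2, 3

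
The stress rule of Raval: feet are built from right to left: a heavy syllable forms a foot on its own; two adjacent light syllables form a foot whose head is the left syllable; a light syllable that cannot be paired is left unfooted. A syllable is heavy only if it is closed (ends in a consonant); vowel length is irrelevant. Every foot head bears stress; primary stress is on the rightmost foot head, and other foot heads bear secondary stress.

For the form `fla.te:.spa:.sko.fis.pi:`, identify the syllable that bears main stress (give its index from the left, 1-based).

5

Weights: 1 fla L, 2 te: L, 3 spa: L, 4 sko L, 5 fis H, 6 pi: L.
Parse right to left (heavy = foot alone; LL = one foot; stranded L unfooted): (ˈfla.te:) (ˈspa:.sko) (ˈfis) pi:.
Foot heads: 1, 3, 5.
Primary stress on the rightmost head = syllable 5.
Primary stress: syllable 5 → fla.te:.spa:.sko.ˈfis.pi:.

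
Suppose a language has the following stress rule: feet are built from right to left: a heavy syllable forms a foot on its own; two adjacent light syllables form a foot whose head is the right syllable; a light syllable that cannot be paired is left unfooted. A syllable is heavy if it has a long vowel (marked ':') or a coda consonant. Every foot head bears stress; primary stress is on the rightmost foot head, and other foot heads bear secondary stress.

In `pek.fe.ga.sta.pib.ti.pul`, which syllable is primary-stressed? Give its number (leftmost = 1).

Weights: 1 pek H, 2 fe L, 3 ga L, 4 sta L, 5 pib H, 6 ti L, 7 pul H.
Parse right to left (heavy = foot alone; LL = one foot; stranded L unfooted): (ˈpek) fe (ga.ˈsta) (ˈpib) ti (ˈpul).
Foot heads: 1, 4, 5, 7.
Primary stress on the rightmost head = syllable 7.
Primary stress: syllable 7 → pek.fe.ga.sta.pib.ti.ˈpul.

7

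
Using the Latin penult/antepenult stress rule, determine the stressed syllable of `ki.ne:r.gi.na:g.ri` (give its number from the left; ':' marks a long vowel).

Classical Latin: stress the penult if heavy (long vowel or closed), else the antepenult.
Weights: 3 gi L, 4 na:g H, 5 ri L.
The penult (syllable 4, na:g) is heavy, so it takes stress.
Stress on syllable 4: ki.ne:r.gi.ˈna:g.ri.

4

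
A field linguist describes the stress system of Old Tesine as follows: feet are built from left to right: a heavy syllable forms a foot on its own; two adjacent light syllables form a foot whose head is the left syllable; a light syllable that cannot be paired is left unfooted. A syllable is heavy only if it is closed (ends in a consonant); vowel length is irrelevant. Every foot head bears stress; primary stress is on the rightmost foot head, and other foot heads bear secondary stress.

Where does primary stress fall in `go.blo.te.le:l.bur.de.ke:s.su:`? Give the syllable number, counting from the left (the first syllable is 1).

7

Weights: 1 go L, 2 blo L, 3 te L, 4 le:l H, 5 bur H, 6 de L, 7 ke:s H, 8 su: L.
Parse left to right (heavy = foot alone; LL = one foot; stranded L unfooted): (ˈgo.blo) te (ˈle:l) (ˈbur) de (ˈke:s) su:.
Foot heads: 1, 4, 5, 7.
Primary stress on the rightmost head = syllable 7.
Primary stress: syllable 7 → go.blo.te.le:l.bur.de.ˈke:s.su:.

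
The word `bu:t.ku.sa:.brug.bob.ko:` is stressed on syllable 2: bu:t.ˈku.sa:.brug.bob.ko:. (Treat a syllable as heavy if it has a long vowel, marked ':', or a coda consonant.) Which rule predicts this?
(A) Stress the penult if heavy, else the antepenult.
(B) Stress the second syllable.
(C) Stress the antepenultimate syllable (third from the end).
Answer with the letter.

Rule A → syllable 5 (observed: 2).
Rule B → syllable 2 ✓.
Rule C → syllable 4 (observed: 2).

B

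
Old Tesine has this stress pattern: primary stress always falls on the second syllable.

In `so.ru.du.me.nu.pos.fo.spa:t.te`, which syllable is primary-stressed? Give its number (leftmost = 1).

2

The word has 9 syllables; the second syllable is syllable 2 (ru).
Primary stress: syllable 2 → so.ˈru.du.me.nu.pos.fo.spa:t.te.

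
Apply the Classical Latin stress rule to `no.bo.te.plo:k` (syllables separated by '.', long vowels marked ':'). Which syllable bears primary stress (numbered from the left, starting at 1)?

2

Classical Latin: stress the penult if heavy (long vowel or closed), else the antepenult.
Weights: 2 bo L, 3 te L, 4 plo:k H.
The penult (syllable 3, te) is light, so stress falls on the antepenult (syllable 2, bo).
Stress on syllable 2: no.ˈbo.te.plo:k.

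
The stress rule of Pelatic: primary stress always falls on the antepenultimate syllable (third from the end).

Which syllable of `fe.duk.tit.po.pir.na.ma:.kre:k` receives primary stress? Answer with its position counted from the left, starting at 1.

6

The word has 8 syllables; the antepenultimate syllable (third from the end) is syllable 6 (na).
Primary stress: syllable 6 → fe.duk.tit.po.pir.ˈna.ma:.kre:k.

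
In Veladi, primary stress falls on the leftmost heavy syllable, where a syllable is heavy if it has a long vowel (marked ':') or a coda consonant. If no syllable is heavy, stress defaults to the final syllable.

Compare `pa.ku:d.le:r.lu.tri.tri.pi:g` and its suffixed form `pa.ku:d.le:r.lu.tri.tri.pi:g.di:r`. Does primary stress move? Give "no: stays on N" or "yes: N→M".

Base `pa.ku:d.le:r.lu.tri.tri.pi:g` (7 syllables):
  Weights: 1 pa L, 2 ku:d H, 3 le:r H, 4 lu L, 5 tri L, 6 tri L, 7 pi:g H.
  Heavy syllables in the domain: 2, 3, 7. The leftmost is syllable 2 (ku:d).
  → primary stress on syllable 2.
Suffixed `pa.ku:d.le:r.lu.tri.tri.pi:g.di:r` (8 syllables):
  Weights: 1 pa L, 2 ku:d H, 3 le:r H, 4 lu L, 5 tri L, 6 tri L, 7 pi:g H, 8 di:r H.
  Heavy syllables in the domain: 2, 3, 7, 8. The leftmost is syllable 2 (ku:d).
  → primary stress on syllable 2.

no: stays on 2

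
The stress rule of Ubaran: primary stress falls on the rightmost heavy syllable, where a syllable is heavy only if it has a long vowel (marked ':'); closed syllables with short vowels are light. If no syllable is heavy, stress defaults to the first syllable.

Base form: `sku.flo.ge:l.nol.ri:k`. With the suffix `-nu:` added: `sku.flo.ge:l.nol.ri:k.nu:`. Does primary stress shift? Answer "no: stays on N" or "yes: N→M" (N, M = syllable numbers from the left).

Base `sku.flo.ge:l.nol.ri:k` (5 syllables):
  Weights: 1 sku L, 2 flo L, 3 ge:l H, 4 nol L, 5 ri:k H.
  Heavy syllables in the domain: 3, 5. The rightmost is syllable 5 (ri:k).
  → primary stress on syllable 5.
Suffixed `sku.flo.ge:l.nol.ri:k.nu:` (6 syllables):
  Weights: 1 sku L, 2 flo L, 3 ge:l H, 4 nol L, 5 ri:k H, 6 nu: H.
  Heavy syllables in the domain: 3, 5, 6. The rightmost is syllable 6 (nu:).
  → primary stress on syllable 6.

yes: 5→6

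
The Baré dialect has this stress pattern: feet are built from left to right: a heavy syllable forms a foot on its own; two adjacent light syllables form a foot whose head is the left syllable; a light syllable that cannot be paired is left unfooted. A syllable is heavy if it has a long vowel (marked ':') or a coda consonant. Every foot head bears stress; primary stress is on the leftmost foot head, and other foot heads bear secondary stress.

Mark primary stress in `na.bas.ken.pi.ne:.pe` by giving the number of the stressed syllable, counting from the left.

Weights: 1 na L, 2 bas H, 3 ken H, 4 pi L, 5 ne: H, 6 pe L.
Parse left to right (heavy = foot alone; LL = one foot; stranded L unfooted): na (ˈbas) (ˈken) pi (ˈne:) pe.
Foot heads: 2, 3, 5.
Primary stress on the leftmost head = syllable 2.
Primary stress: syllable 2 → na.ˈbas.ken.pi.ne:.pe.

2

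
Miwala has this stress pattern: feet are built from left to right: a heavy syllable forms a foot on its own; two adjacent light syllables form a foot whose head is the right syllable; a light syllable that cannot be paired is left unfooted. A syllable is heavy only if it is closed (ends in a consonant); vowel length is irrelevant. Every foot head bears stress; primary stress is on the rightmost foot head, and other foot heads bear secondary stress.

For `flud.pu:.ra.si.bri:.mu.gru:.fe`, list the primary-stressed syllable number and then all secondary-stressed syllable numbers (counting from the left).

Weights: 1 flud H, 2 pu: L, 3 ra L, 4 si L, 5 bri: L, 6 mu L, 7 gru: L, 8 fe L.
Parse left to right (heavy = foot alone; LL = one foot; stranded L unfooted): (ˈflud) (pu:.ˈra) (si.ˈbri:) (mu.ˈgru:) fe.
Foot heads: 1, 3, 5, 7.
Primary stress on the rightmost head = syllable 7.
Secondary stress on 1, 3, 5: ˌflud.pu:.ˌra.si.ˌbri:.mu.ˈgru:.fe.

primary 7, secondary 1, 3, 5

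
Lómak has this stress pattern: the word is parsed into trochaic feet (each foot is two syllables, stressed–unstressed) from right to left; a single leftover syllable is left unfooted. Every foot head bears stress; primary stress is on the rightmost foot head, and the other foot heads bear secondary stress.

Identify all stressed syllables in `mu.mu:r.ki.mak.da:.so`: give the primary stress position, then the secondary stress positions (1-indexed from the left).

Parse right to left into trochaic (ˈσσ) feet: (ˈmu.mu:r) (ˈki.mak) (ˈda:.so).
Foot heads (stressed positions): 1, 3, 5.
End Rule Rightmost: primary stress on the rightmost head = syllable 5.
Secondary stress on 1, 3: ˌmu.mu:r.ˌki.mak.ˈda:.so.

primary 5, secondary 1, 3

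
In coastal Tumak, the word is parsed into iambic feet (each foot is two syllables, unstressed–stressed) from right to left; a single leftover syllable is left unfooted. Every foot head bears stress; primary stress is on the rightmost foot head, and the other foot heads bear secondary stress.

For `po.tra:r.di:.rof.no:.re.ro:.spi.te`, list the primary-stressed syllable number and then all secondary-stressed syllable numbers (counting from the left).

primary 9, secondary 3, 5, 7

Parse right to left into iambic (σˈσ) feet: po (tra:r.ˈdi:) (rof.ˈno:) (re.ˈro:) (spi.ˈte). Syllable 1 is left unfooted.
Foot heads (stressed positions): 3, 5, 7, 9.
End Rule Rightmost: primary stress on the rightmost head = syllable 9.
Secondary stress on 3, 5, 7: po.tra:r.ˌdi:.rof.ˌno:.re.ˌro:.spi.ˈte.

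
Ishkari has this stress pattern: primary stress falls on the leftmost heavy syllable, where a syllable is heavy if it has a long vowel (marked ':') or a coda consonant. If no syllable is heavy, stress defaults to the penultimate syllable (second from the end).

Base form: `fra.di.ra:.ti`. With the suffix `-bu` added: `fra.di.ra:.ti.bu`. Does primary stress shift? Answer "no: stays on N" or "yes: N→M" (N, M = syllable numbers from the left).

Base `fra.di.ra:.ti` (4 syllables):
  Weights: 1 fra L, 2 di L, 3 ra: H, 4 ti L.
  Heavy syllables in the domain: 3. The leftmost is syllable 3 (ra:).
  → primary stress on syllable 3.
Suffixed `fra.di.ra:.ti.bu` (5 syllables):
  Weights: 1 fra L, 2 di L, 3 ra: H, 4 ti L, 5 bu L.
  Heavy syllables in the domain: 3. The leftmost is syllable 3 (ra:).
  → primary stress on syllable 3.

no: stays on 3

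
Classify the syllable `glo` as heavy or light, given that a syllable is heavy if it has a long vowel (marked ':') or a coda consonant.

`glo`: short vowel, open (no coda). Short vowel, open → light.

light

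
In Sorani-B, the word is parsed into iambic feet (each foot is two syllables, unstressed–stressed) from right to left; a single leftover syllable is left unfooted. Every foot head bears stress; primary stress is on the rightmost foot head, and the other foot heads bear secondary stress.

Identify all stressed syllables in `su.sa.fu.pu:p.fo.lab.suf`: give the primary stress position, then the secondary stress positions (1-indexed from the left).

primary 7, secondary 3, 5

Parse right to left into iambic (σˈσ) feet: su (sa.ˈfu) (pu:p.ˈfo) (lab.ˈsuf). Syllable 1 is left unfooted.
Foot heads (stressed positions): 3, 5, 7.
End Rule Rightmost: primary stress on the rightmost head = syllable 7.
Secondary stress on 3, 5: su.sa.ˌfu.pu:p.ˌfo.lab.ˈsuf.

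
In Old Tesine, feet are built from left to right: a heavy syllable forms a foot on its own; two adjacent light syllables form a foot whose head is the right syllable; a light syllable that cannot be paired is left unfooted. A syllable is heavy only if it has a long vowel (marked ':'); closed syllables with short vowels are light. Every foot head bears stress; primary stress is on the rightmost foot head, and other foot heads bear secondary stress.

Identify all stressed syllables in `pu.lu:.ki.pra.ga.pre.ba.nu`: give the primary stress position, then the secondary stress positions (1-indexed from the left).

Weights: 1 pu L, 2 lu: H, 3 ki L, 4 pra L, 5 ga L, 6 pre L, 7 ba L, 8 nu L.
Parse left to right (heavy = foot alone; LL = one foot; stranded L unfooted): pu (ˈlu:) (ki.ˈpra) (ga.ˈpre) (ba.ˈnu).
Foot heads: 2, 4, 6, 8.
Primary stress on the rightmost head = syllable 8.
Secondary stress on 2, 4, 6: pu.ˌlu:.ki.ˌpra.ga.ˌpre.ba.ˈnu.

primary 8, secondary 2, 4, 6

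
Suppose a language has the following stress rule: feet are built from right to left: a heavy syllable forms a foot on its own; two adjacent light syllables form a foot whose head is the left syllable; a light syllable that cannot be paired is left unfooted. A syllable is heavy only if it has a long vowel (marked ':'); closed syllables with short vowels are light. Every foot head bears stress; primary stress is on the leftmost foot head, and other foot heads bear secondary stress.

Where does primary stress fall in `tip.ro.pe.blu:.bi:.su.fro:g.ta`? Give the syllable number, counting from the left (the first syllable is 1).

Weights: 1 tip L, 2 ro L, 3 pe L, 4 blu: H, 5 bi: H, 6 su L, 7 fro:g H, 8 ta L.
Parse right to left (heavy = foot alone; LL = one foot; stranded L unfooted): tip (ˈro.pe) (ˈblu:) (ˈbi:) su (ˈfro:g) ta.
Foot heads: 2, 4, 5, 7.
Primary stress on the leftmost head = syllable 2.
Primary stress: syllable 2 → tip.ˈro.pe.blu:.bi:.su.fro:g.ta.

2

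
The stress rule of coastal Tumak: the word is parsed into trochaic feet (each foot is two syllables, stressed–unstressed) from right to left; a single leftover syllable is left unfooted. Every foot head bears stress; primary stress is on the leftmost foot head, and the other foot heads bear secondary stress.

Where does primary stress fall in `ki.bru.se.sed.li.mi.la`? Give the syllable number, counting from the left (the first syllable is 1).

2

Parse right to left into trochaic (ˈσσ) feet: ki (ˈbru.se) (ˈsed.li) (ˈmi.la). Syllable 1 is left unfooted.
Foot heads (stressed positions): 2, 4, 6.
End Rule Leftmost: primary stress on the leftmost head = syllable 2.
Primary stress: syllable 2 → ki.ˈbru.se.sed.li.mi.la.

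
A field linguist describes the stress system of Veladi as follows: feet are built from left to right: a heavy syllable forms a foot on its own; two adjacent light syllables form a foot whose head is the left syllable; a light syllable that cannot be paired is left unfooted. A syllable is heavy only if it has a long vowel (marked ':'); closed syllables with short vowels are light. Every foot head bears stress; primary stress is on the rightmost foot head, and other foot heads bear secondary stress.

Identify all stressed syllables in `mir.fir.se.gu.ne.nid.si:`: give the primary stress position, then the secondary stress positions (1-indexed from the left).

Weights: 1 mir L, 2 fir L, 3 se L, 4 gu L, 5 ne L, 6 nid L, 7 si: H.
Parse left to right (heavy = foot alone; LL = one foot; stranded L unfooted): (ˈmir.fir) (ˈse.gu) (ˈne.nid) (ˈsi:).
Foot heads: 1, 3, 5, 7.
Primary stress on the rightmost head = syllable 7.
Secondary stress on 1, 3, 5: ˌmir.fir.ˌse.gu.ˌne.nid.ˈsi:.

primary 7, secondary 1, 3, 5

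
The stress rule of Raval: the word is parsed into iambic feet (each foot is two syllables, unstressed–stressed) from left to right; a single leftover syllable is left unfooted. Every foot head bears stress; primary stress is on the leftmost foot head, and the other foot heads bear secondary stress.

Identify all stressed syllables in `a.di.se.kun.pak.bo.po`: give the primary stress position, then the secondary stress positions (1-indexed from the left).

Parse left to right into iambic (σˈσ) feet: (a.ˈdi) (se.ˈkun) (pak.ˈbo) po. Syllable 7 is left unfooted.
Foot heads (stressed positions): 2, 4, 6.
End Rule Leftmost: primary stress on the leftmost head = syllable 2.
Secondary stress on 4, 6: a.ˈdi.se.ˌkun.pak.ˌbo.po.

primary 2, secondary 4, 6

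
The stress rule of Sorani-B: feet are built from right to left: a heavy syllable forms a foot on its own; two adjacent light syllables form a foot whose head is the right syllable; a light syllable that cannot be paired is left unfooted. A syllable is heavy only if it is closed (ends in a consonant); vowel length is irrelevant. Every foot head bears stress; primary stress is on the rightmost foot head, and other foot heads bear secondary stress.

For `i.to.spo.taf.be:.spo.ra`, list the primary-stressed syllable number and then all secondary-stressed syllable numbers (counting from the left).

Weights: 1 i L, 2 to L, 3 spo L, 4 taf H, 5 be: L, 6 spo L, 7 ra L.
Parse right to left (heavy = foot alone; LL = one foot; stranded L unfooted): i (to.ˈspo) (ˈtaf) be: (spo.ˈra).
Foot heads: 3, 4, 7.
Primary stress on the rightmost head = syllable 7.
Secondary stress on 3, 4: i.to.ˌspo.ˌtaf.be:.spo.ˈra.

primary 7, secondary 3, 4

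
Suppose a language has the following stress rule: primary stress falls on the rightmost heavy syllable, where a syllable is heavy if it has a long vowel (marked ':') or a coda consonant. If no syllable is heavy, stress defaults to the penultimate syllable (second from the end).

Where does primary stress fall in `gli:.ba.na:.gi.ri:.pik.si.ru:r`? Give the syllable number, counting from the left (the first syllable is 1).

Weights: 1 gli: H, 2 ba L, 3 na: H, 4 gi L, 5 ri: H, 6 pik H, 7 si L, 8 ru:r H.
Heavy syllables in the domain: 1, 3, 5, 6, 8. The rightmost is syllable 8 (ru:r).
Primary stress: syllable 8 → gli:.ba.na:.gi.ri:.pik.si.ˈru:r.

8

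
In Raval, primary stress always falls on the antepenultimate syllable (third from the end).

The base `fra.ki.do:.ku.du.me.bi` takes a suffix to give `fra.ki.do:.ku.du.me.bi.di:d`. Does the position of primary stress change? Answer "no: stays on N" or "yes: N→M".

Base `fra.ki.do:.ku.du.me.bi` (7 syllables):
  The word has 7 syllables; the antepenultimate syllable (third from the end) is syllable 5 (du).
  → primary stress on syllable 5.
Suffixed `fra.ki.do:.ku.du.me.bi.di:d` (8 syllables):
  The word has 8 syllables; the antepenultimate syllable (third from the end) is syllable 6 (me).
  → primary stress on syllable 6.

yes: 5→6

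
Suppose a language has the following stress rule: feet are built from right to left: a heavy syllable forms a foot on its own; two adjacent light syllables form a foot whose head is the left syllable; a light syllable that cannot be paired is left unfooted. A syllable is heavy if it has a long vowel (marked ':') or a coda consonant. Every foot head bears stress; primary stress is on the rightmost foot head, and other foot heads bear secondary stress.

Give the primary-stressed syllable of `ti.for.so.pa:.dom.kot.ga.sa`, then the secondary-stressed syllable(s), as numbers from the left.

Weights: 1 ti L, 2 for H, 3 so L, 4 pa: H, 5 dom H, 6 kot H, 7 ga L, 8 sa L.
Parse right to left (heavy = foot alone; LL = one foot; stranded L unfooted): ti (ˈfor) so (ˈpa:) (ˈdom) (ˈkot) (ˈga.sa).
Foot heads: 2, 4, 5, 6, 7.
Primary stress on the rightmost head = syllable 7.
Secondary stress on 2, 4, 5, 6: ti.ˌfor.so.ˌpa:.ˌdom.ˌkot.ˈga.sa.

primary 7, secondary 2, 4, 5, 6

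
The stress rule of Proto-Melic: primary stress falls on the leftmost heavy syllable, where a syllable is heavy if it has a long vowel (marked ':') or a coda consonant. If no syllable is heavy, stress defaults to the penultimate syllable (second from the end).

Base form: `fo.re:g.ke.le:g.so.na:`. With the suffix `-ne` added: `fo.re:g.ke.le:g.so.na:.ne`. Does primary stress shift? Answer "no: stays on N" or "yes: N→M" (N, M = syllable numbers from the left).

no: stays on 2

Base `fo.re:g.ke.le:g.so.na:` (6 syllables):
  Weights: 1 fo L, 2 re:g H, 3 ke L, 4 le:g H, 5 so L, 6 na: H.
  Heavy syllables in the domain: 2, 4, 6. The leftmost is syllable 2 (re:g).
  → primary stress on syllable 2.
Suffixed `fo.re:g.ke.le:g.so.na:.ne` (7 syllables):
  Weights: 1 fo L, 2 re:g H, 3 ke L, 4 le:g H, 5 so L, 6 na: H, 7 ne L.
  Heavy syllables in the domain: 2, 4, 6. The leftmost is syllable 2 (re:g).
  → primary stress on syllable 2.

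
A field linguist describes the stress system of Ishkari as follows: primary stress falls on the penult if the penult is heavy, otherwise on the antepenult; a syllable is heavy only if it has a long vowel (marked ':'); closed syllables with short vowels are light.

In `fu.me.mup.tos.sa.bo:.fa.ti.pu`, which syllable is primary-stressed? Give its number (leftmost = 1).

Weights: 7 fa L, 8 ti L, 9 pu L.
The penult (syllable 8, ti) is light, so stress falls on the antepenult (syllable 7, fa).
Primary stress: syllable 7 → fu.me.mup.tos.sa.bo:.ˈfa.ti.pu.

7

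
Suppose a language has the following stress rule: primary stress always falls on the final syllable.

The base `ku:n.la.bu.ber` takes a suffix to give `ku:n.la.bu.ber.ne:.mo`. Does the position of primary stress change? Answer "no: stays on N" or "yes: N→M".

Base `ku:n.la.bu.ber` (4 syllables):
  The word has 4 syllables; the final syllable is syllable 4 (ber).
  → primary stress on syllable 4.
Suffixed `ku:n.la.bu.ber.ne:.mo` (6 syllables):
  The word has 6 syllables; the final syllable is syllable 6 (mo).
  → primary stress on syllable 6.

yes: 4→6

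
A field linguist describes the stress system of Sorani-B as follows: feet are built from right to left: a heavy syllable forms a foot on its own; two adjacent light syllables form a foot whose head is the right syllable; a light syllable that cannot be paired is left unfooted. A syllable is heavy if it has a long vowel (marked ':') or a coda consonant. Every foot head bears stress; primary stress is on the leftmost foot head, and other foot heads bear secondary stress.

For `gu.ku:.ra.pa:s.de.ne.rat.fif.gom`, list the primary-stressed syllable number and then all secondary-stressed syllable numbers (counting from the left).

primary 2, secondary 4, 6, 7, 8, 9

Weights: 1 gu L, 2 ku: H, 3 ra L, 4 pa:s H, 5 de L, 6 ne L, 7 rat H, 8 fif H, 9 gom H.
Parse right to left (heavy = foot alone; LL = one foot; stranded L unfooted): gu (ˈku:) ra (ˈpa:s) (de.ˈne) (ˈrat) (ˈfif) (ˈgom).
Foot heads: 2, 4, 6, 7, 8, 9.
Primary stress on the leftmost head = syllable 2.
Secondary stress on 4, 6, 7, 8, 9: gu.ˈku:.ra.ˌpa:s.de.ˌne.ˌrat.ˌfif.ˌgom.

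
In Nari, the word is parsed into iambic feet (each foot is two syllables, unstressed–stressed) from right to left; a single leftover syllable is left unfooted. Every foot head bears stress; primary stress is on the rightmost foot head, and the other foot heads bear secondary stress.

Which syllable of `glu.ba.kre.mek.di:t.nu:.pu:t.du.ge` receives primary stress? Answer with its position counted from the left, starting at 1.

Parse right to left into iambic (σˈσ) feet: glu (ba.ˈkre) (mek.ˈdi:t) (nu:.ˈpu:t) (du.ˈge). Syllable 1 is left unfooted.
Foot heads (stressed positions): 3, 5, 7, 9.
End Rule Rightmost: primary stress on the rightmost head = syllable 9.
Primary stress: syllable 9 → glu.ba.kre.mek.di:t.nu:.pu:t.du.ˈge.

9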